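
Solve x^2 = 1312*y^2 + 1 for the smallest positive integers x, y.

(x, y) = (53137, 1467)

First expand sqrt(1312) as a continued fraction. With x_i = (sqrt(1312) + m_i)/d_i and (m_0, d_0) = (0, 1): a_0 = floor(sqrt(1312)) = 36, since 36^2 = 1296 <= 1312 < 1369 = 37^2.
Iterate m_{i+1} = d_i*a_i - m_i, d_{i+1} = (1312 - m_{i+1}^2)/d_i, a_{i+1} = floor((a_0 + m_{i+1})/d_{i+1}):
  m_1 = 1*36 - 0 = 36, d_1 = (1312 - 36^2)/1 = 16/1 = 16, a_1 = floor((36 + 36)/16) = 4.
  m_2 = 16*4 - 36 = 28, d_2 = (1312 - 28^2)/16 = 528/16 = 33, a_2 = floor((36 + 28)/33) = 1.
  m_3 = 33*1 - 28 = 5, d_3 = (1312 - 5^2)/33 = 1287/33 = 39, a_3 = floor((36 + 5)/39) = 1.
  m_4 = 39*1 - 5 = 34, d_4 = (1312 - 34^2)/39 = 156/39 = 4, a_4 = floor((36 + 34)/4) = 17.
  m_5 = 4*17 - 34 = 34, d_5 = (1312 - 34^2)/4 = 156/4 = 39, a_5 = floor((36 + 34)/39) = 1.
  m_6 = 39*1 - 34 = 5, d_6 = (1312 - 5^2)/39 = 1287/39 = 33, a_6 = floor((36 + 5)/33) = 1.
  m_7 = 33*1 - 5 = 28, d_7 = (1312 - 28^2)/33 = 528/33 = 16, a_7 = floor((36 + 28)/16) = 4.
  m_8 = 16*4 - 28 = 36, d_8 = (1312 - 36^2)/16 = 16/16 = 1, a_8 = floor((36 + 36)/1) = 72.
  m_9 = 1*72 - 36 = 36, d_9 = (1312 - 36^2)/1 = 16/1 = 16: (m_9, d_9) = (m_1, d_1) = (36, 16), so from here the quotients repeat a_1, ..., a_8; the period length is 8.
So sqrt(1312) = [36; (4, 1, 1, 17, 1, 1, 4, 72)] with period length k = 8.
k is even, so the fundamental solution of x^2 - 1312y^2 = 1 is (p_{k-1}, q_{k-1}) = (p_7, q_7); compute convergents through index 7.
Convergents (p_i = a_i*p_{i-1} + p_{i-2}, q_i = a_i*q_{i-1} + q_{i-2} with p_{-2}=0, p_{-1}=1, q_{-2}=1, q_{-1}=0):
  i=0: a_0=36, p_0 = 36*1 + 0 = 36, q_0 = 36*0 + 1 = 1.
  i=1: a_1=4, p_1 = 4*36 + 1 = 145, q_1 = 4*1 + 0 = 4.
  i=2: a_2=1, p_2 = 1*145 + 36 = 181, q_2 = 1*4 + 1 = 5.
  i=3: a_3=1, p_3 = 1*181 + 145 = 326, q_3 = 1*5 + 4 = 9.
  i=4: a_4=17, p_4 = 17*326 + 181 = 5723, q_4 = 17*9 + 5 = 158.
  i=5: a_5=1, p_5 = 1*5723 + 326 = 6049, q_5 = 1*158 + 9 = 167.
  i=6: a_6=1, p_6 = 1*6049 + 5723 = 11772, q_6 = 1*167 + 158 = 325.
  i=7: a_7=4, p_7 = 4*11772 + 6049 = 53137, q_7 = 4*325 + 167 = 1467.
Check: 53137^2 - 1312*1467^2 = 2823540769 - 2823540768 = 1, so (x, y) = (53137, 1467) solves the equation, and by the theorem it is the least positive solution.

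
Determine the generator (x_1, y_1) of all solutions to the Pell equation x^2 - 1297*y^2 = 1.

(x, y) = (2593, 72)

First expand sqrt(1297) as a continued fraction. With x_i = (sqrt(1297) + m_i)/d_i and (m_0, d_0) = (0, 1): a_0 = floor(sqrt(1297)) = 36, since 36^2 = 1296 <= 1297 < 1369 = 37^2.
Iterate m_{i+1} = d_i*a_i - m_i, d_{i+1} = (1297 - m_{i+1}^2)/d_i, a_{i+1} = floor((a_0 + m_{i+1})/d_{i+1}):
  m_1 = 1*36 - 0 = 36, d_1 = (1297 - 36^2)/1 = 1/1 = 1, a_1 = floor((36 + 36)/1) = 72.
  m_2 = 1*72 - 36 = 36, d_2 = (1297 - 36^2)/1 = 1/1 = 1: (m_2, d_2) = (m_1, d_1) = (36, 1), so from here the quotient a_1 repeats; the period length is 1.
So sqrt(1297) = [36; (72)] with period length k = 1.
k is odd, so (p_{k-1}, q_{k-1}) only solves x^2 - 1297y^2 = -1 and the fundamental solution of x^2 - 1297y^2 = 1 is (p_{2k-1}, q_{2k-1}) = (p_1, q_1); compute convergents through index 1, running through the period twice.
Convergents (p_i = a_i*p_{i-1} + p_{i-2}, q_i = a_i*q_{i-1} + q_{i-2} with p_{-2}=0, p_{-1}=1, q_{-2}=1, q_{-1}=0):
  i=0: a_0=36, p_0 = 36*1 + 0 = 36, q_0 = 36*0 + 1 = 1.
  i=1: a_1=72, p_1 = 72*36 + 1 = 2593, q_1 = 72*1 + 0 = 72.
Indeed p_0^2 - 1297*q_0^2 = 1296 - 1297 = -1, not +1.
Check: 2593^2 - 1297*72^2 = 6723649 - 6723648 = 1, so (x, y) = (2593, 72) solves the equation, and by the theorem it is the least positive solution.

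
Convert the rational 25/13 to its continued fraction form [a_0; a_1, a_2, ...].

[1; 1, 12]

Run the Euclidean algorithm on 25 and 13; the successive quotients are the partial quotients a_0, a_1, ... (each step inverts the fractional part left over by the previous one):
  25 = 1*13 + 12, so a_0 = 1.
  13 = 1*12 + 1, so a_1 = 1.
  12 = 12*1 + 0, so a_2 = 12.
The remainder reaches 0 after 3 divisions, so the expansion has 3 partial quotients, read off in order.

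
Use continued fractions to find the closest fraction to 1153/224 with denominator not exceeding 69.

Expand x = 1153/224 as a continued fraction with the Euclidean algorithm:
  1153 = 5*224 + 33, so a_0 = 5.
  224 = 6*33 + 26, so a_1 = 6.
  33 = 1*26 + 7, so a_2 = 1.
  26 = 3*7 + 5, so a_3 = 3.
  7 = 1*5 + 2, so a_4 = 1.
  5 = 2*2 + 1, so a_5 = 2.
  2 = 2*1 + 0, so a_6 = 2.
so x = [5; 6, 1, 3, 1, 2, 2].
Convergents (p_i = a_i*p_{i-1} + p_{i-2}, q_i = a_i*q_{i-1} + q_{i-2} with p_{-2}=0, p_{-1}=1, q_{-2}=1, q_{-1}=0), until the denominator exceeds 69:
  i=0: a_0=5, p_0 = 5*1 + 0 = 5, q_0 = 5*0 + 1 = 1.
  i=1: a_1=6, p_1 = 6*5 + 1 = 31, q_1 = 6*1 + 0 = 6.
  i=2: a_2=1, p_2 = 1*31 + 5 = 36, q_2 = 1*6 + 1 = 7.
  i=3: a_3=3, p_3 = 3*36 + 31 = 139, q_3 = 3*7 + 6 = 27.
  i=4: a_4=1, p_4 = 1*139 + 36 = 175, q_4 = 1*27 + 7 = 34.
  i=5: a_5=2, p_5 = 2*175 + 139 = 489, q_5 = 2*34 + 27 = 95.
q_5 = 95 > 69, so the last convergent with denominator <= 69 is p_4/q_4 = 175/34.
The closest fraction with denominator <= 69 is either p_4/q_4 or the intermediate fraction (k*p_4 + p_3)/(k*q_4 + q_3) with the largest k >= 1 whose denominator stays <= 69; these approach x as k grows, and every other convergent or intermediate fraction in range is farther away.
Largest k: floor((69 - q_3)/q_4) = floor((69 - 27)/34) = 1.
That gives (1*175 + 139)/(1*34 + 27) = 314/61.
Compare the errors: |x - 175/34| = |1153*34 - 175*224|/(224*34) = 2/7616, and |x - 314/61| = |1153*61 - 314*224|/(224*61) = 3/13664.
Cross-multiplying, 3*7616 = 22848 < 27328 = 2*13664, so 3/13664 is smaller: the intermediate fraction 314/61 is closer to x than 175/34.

314/61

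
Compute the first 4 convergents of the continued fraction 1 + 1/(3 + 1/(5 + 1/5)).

Using the convergent recurrence p_i = a_i*p_{i-1} + p_{i-2}, q_i = a_i*q_{i-1} + q_{i-2} with p_{-2}=0, p_{-1}=1, q_{-2}=1, q_{-1}=0:
  i=0: a_0=1, p_0 = 1*1 + 0 = 1, q_0 = 1*0 + 1 = 1.
  i=1: a_1=3, p_1 = 3*1 + 1 = 4, q_1 = 3*1 + 0 = 3.
  i=2: a_2=5, p_2 = 5*4 + 1 = 21, q_2 = 5*3 + 1 = 16.
  i=3: a_3=5, p_3 = 5*21 + 4 = 109, q_3 = 5*16 + 3 = 83.

1/1, 4/3, 21/16, 109/83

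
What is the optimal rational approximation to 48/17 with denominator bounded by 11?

31/11

Expand x = 48/17 as a continued fraction with the Euclidean algorithm:
  48 = 2*17 + 14, so a_0 = 2.
  17 = 1*14 + 3, so a_1 = 1.
  14 = 4*3 + 2, so a_2 = 4.
  3 = 1*2 + 1, so a_3 = 1.
  2 = 2*1 + 0, so a_4 = 2.
so x = [2; 1, 4, 1, 2].
Convergents (p_i = a_i*p_{i-1} + p_{i-2}, q_i = a_i*q_{i-1} + q_{i-2} with p_{-2}=0, p_{-1}=1, q_{-2}=1, q_{-1}=0), until the denominator exceeds 11:
  i=0: a_0=2, p_0 = 2*1 + 0 = 2, q_0 = 2*0 + 1 = 1.
  i=1: a_1=1, p_1 = 1*2 + 1 = 3, q_1 = 1*1 + 0 = 1.
  i=2: a_2=4, p_2 = 4*3 + 2 = 14, q_2 = 4*1 + 1 = 5.
  i=3: a_3=1, p_3 = 1*14 + 3 = 17, q_3 = 1*5 + 1 = 6.
  i=4: a_4=2, p_4 = 2*17 + 14 = 48, q_4 = 2*6 + 5 = 17.
q_4 = 17 > 11, so the last convergent with denominator <= 11 is p_3/q_3 = 17/6.
The closest fraction with denominator <= 11 is either p_3/q_3 or the intermediate fraction (k*p_3 + p_2)/(k*q_3 + q_2) with the largest k >= 1 whose denominator stays <= 11; these approach x as k grows, and every other convergent or intermediate fraction in range is farther away.
Largest k: floor((11 - q_2)/q_3) = floor((11 - 5)/6) = 1.
That gives (1*17 + 14)/(1*6 + 5) = 31/11.
Compare the errors: |x - 17/6| = |48*6 - 17*17|/(17*6) = 1/102, and |x - 31/11| = |48*11 - 31*17|/(17*11) = 1/187.
Cross-multiplying, 1*102 = 102 < 187 = 1*187, so 1/187 is smaller: the intermediate fraction 31/11 is closer to x than 17/6.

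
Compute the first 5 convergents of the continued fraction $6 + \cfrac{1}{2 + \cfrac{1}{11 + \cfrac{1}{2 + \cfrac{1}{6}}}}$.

6/1, 13/2, 149/23, 311/48, 2015/311

Using the convergent recurrence p_i = a_i*p_{i-1} + p_{i-2}, q_i = a_i*q_{i-1} + q_{i-2} with p_{-2}=0, p_{-1}=1, q_{-2}=1, q_{-1}=0:
  i=0: a_0=6, p_0 = 6*1 + 0 = 6, q_0 = 6*0 + 1 = 1.
  i=1: a_1=2, p_1 = 2*6 + 1 = 13, q_1 = 2*1 + 0 = 2.
  i=2: a_2=11, p_2 = 11*13 + 6 = 149, q_2 = 11*2 + 1 = 23.
  i=3: a_3=2, p_3 = 2*149 + 13 = 311, q_3 = 2*23 + 2 = 48.
  i=4: a_4=6, p_4 = 6*311 + 149 = 2015, q_4 = 6*48 + 23 = 311.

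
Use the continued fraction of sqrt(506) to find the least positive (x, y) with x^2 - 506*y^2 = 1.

(x, y) = (45, 2)

First expand sqrt(506) as a continued fraction. With x_i = (sqrt(506) + m_i)/d_i and (m_0, d_0) = (0, 1): a_0 = floor(sqrt(506)) = 22, since 22^2 = 484 <= 506 < 529 = 23^2.
Iterate m_{i+1} = d_i*a_i - m_i, d_{i+1} = (506 - m_{i+1}^2)/d_i, a_{i+1} = floor((a_0 + m_{i+1})/d_{i+1}):
  m_1 = 1*22 - 0 = 22, d_1 = (506 - 22^2)/1 = 22/1 = 22, a_1 = floor((22 + 22)/22) = 2.
  m_2 = 22*2 - 22 = 22, d_2 = (506 - 22^2)/22 = 22/22 = 1, a_2 = floor((22 + 22)/1) = 44.
  m_3 = 1*44 - 22 = 22, d_3 = (506 - 22^2)/1 = 22/1 = 22: (m_3, d_3) = (m_1, d_1) = (22, 22), so from here the quotients repeat a_1, a_2; the period length is 2.
So sqrt(506) = [22; (2, 44)] with period length k = 2.
k is even, so the fundamental solution of x^2 - 506y^2 = 1 is (p_{k-1}, q_{k-1}) = (p_1, q_1); compute convergents through index 1.
Convergents (p_i = a_i*p_{i-1} + p_{i-2}, q_i = a_i*q_{i-1} + q_{i-2} with p_{-2}=0, p_{-1}=1, q_{-2}=1, q_{-1}=0):
  i=0: a_0=22, p_0 = 22*1 + 0 = 22, q_0 = 22*0 + 1 = 1.
  i=1: a_1=2, p_1 = 2*22 + 1 = 45, q_1 = 2*1 + 0 = 2.
Check: 45^2 - 506*2^2 = 2025 - 2024 = 1, so (x, y) = (45, 2) solves the equation, and by the theorem it is the least positive solution.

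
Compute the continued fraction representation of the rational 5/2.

[2; 2]

Run the Euclidean algorithm on 5 and 2; the successive quotients are the partial quotients a_0, a_1, ... (each step inverts the fractional part left over by the previous one):
  5 = 2*2 + 1, so a_0 = 2.
  2 = 2*1 + 0, so a_1 = 2.
The remainder reaches 0 after 2 divisions, so the expansion has 2 partial quotients, read off in order.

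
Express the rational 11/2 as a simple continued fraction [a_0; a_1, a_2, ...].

[5; 2]

Run the Euclidean algorithm on 11 and 2; the successive quotients are the partial quotients a_0, a_1, ... (each step inverts the fractional part left over by the previous one):
  11 = 5*2 + 1, so a_0 = 5.
  2 = 2*1 + 0, so a_1 = 2.
The remainder reaches 0 after 2 divisions, so the expansion has 2 partial quotients, read off in order.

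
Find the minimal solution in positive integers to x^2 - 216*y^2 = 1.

First expand sqrt(216) as a continued fraction. With x_i = (sqrt(216) + m_i)/d_i and (m_0, d_0) = (0, 1): a_0 = floor(sqrt(216)) = 14, since 14^2 = 196 <= 216 < 225 = 15^2.
Iterate m_{i+1} = d_i*a_i - m_i, d_{i+1} = (216 - m_{i+1}^2)/d_i, a_{i+1} = floor((a_0 + m_{i+1})/d_{i+1}):
  m_1 = 1*14 - 0 = 14, d_1 = (216 - 14^2)/1 = 20/1 = 20, a_1 = floor((14 + 14)/20) = 1.
  m_2 = 20*1 - 14 = 6, d_2 = (216 - 6^2)/20 = 180/20 = 9, a_2 = floor((14 + 6)/9) = 2.
  m_3 = 9*2 - 6 = 12, d_3 = (216 - 12^2)/9 = 72/9 = 8, a_3 = floor((14 + 12)/8) = 3.
  m_4 = 8*3 - 12 = 12, d_4 = (216 - 12^2)/8 = 72/8 = 9, a_4 = floor((14 + 12)/9) = 2.
  m_5 = 9*2 - 12 = 6, d_5 = (216 - 6^2)/9 = 180/9 = 20, a_5 = floor((14 + 6)/20) = 1.
  m_6 = 20*1 - 6 = 14, d_6 = (216 - 14^2)/20 = 20/20 = 1, a_6 = floor((14 + 14)/1) = 28.
  m_7 = 1*28 - 14 = 14, d_7 = (216 - 14^2)/1 = 20/1 = 20: (m_7, d_7) = (m_1, d_1) = (14, 20), so from here the quotients repeat a_1, ..., a_6; the period length is 6.
So sqrt(216) = [14; (1, 2, 3, 2, 1, 28)] with period length k = 6.
k is even, so the fundamental solution of x^2 - 216y^2 = 1 is (p_{k-1}, q_{k-1}) = (p_5, q_5); compute convergents through index 5.
Convergents (p_i = a_i*p_{i-1} + p_{i-2}, q_i = a_i*q_{i-1} + q_{i-2} with p_{-2}=0, p_{-1}=1, q_{-2}=1, q_{-1}=0):
  i=0: a_0=14, p_0 = 14*1 + 0 = 14, q_0 = 14*0 + 1 = 1.
  i=1: a_1=1, p_1 = 1*14 + 1 = 15, q_1 = 1*1 + 0 = 1.
  i=2: a_2=2, p_2 = 2*15 + 14 = 44, q_2 = 2*1 + 1 = 3.
  i=3: a_3=3, p_3 = 3*44 + 15 = 147, q_3 = 3*3 + 1 = 10.
  i=4: a_4=2, p_4 = 2*147 + 44 = 338, q_4 = 2*10 + 3 = 23.
  i=5: a_5=1, p_5 = 1*338 + 147 = 485, q_5 = 1*23 + 10 = 33.
Check: 485^2 - 216*33^2 = 235225 - 235224 = 1, so (x, y) = (485, 33) solves the equation, and by the theorem it is the least positive solution.

(x, y) = (485, 33)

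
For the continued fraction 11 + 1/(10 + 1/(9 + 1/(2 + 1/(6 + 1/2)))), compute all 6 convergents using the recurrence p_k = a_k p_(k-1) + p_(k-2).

Using the convergent recurrence p_i = a_i*p_{i-1} + p_{i-2}, q_i = a_i*q_{i-1} + q_{i-2} with p_{-2}=0, p_{-1}=1, q_{-2}=1, q_{-1}=0:
  i=0: a_0=11, p_0 = 11*1 + 0 = 11, q_0 = 11*0 + 1 = 1.
  i=1: a_1=10, p_1 = 10*11 + 1 = 111, q_1 = 10*1 + 0 = 10.
  i=2: a_2=9, p_2 = 9*111 + 11 = 1010, q_2 = 9*10 + 1 = 91.
  i=3: a_3=2, p_3 = 2*1010 + 111 = 2131, q_3 = 2*91 + 10 = 192.
  i=4: a_4=6, p_4 = 6*2131 + 1010 = 13796, q_4 = 6*192 + 91 = 1243.
  i=5: a_5=2, p_5 = 2*13796 + 2131 = 29723, q_5 = 2*1243 + 192 = 2678.

11/1, 111/10, 1010/91, 2131/192, 13796/1243, 29723/2678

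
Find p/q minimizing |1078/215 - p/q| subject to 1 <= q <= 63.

Expand x = 1078/215 as a continued fraction with the Euclidean algorithm:
  1078 = 5*215 + 3, so a_0 = 5.
  215 = 71*3 + 2, so a_1 = 71.
  3 = 1*2 + 1, so a_2 = 1.
  2 = 2*1 + 0, so a_3 = 2.
so x = [5; 71, 1, 2].
Convergents (p_i = a_i*p_{i-1} + p_{i-2}, q_i = a_i*q_{i-1} + q_{i-2} with p_{-2}=0, p_{-1}=1, q_{-2}=1, q_{-1}=0), until the denominator exceeds 63:
  i=0: a_0=5, p_0 = 5*1 + 0 = 5, q_0 = 5*0 + 1 = 1.
  i=1: a_1=71, p_1 = 71*5 + 1 = 356, q_1 = 71*1 + 0 = 71.
q_1 = 71 > 63, so the last convergent with denominator <= 63 is p_0/q_0 = 5/1.
The closest fraction with denominator <= 63 is either p_0/q_0 or the intermediate fraction (k*p_0 + p_{-1})/(k*q_0 + q_{-1}) with the largest k >= 1 whose denominator stays <= 63; these approach x as k grows, and every other convergent or intermediate fraction in range is farther away.
Largest k: floor((63 - q_{-1})/q_0) = floor((63 - 0)/1) = 63 (using the seeds p_{-1} = 1, q_{-1} = 0).
That gives (63*5 + 1)/(63*1 + 0) = 316/63.
Compare the errors: |x - 5/1| = |1078*1 - 5*215|/(215*1) = 3/215, and |x - 316/63| = |1078*63 - 316*215|/(215*63) = 26/13545.
Cross-multiplying, 26*215 = 5590 < 40635 = 3*13545, so 26/13545 is smaller: the intermediate fraction 316/63 is closer to x than 5/1.

316/63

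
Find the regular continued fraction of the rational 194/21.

[9; 4, 5]

Run the Euclidean algorithm on 194 and 21; the successive quotients are the partial quotients a_0, a_1, ... (each step inverts the fractional part left over by the previous one):
  194 = 9*21 + 5, so a_0 = 9.
  21 = 4*5 + 1, so a_1 = 4.
  5 = 5*1 + 0, so a_2 = 5.
The remainder reaches 0 after 3 divisions, so the expansion has 3 partial quotients, read off in order.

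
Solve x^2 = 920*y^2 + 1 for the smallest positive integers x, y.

(x, y) = (91, 3)

First expand sqrt(920) as a continued fraction. With x_i = (sqrt(920) + m_i)/d_i and (m_0, d_0) = (0, 1): a_0 = floor(sqrt(920)) = 30, since 30^2 = 900 <= 920 < 961 = 31^2.
Iterate m_{i+1} = d_i*a_i - m_i, d_{i+1} = (920 - m_{i+1}^2)/d_i, a_{i+1} = floor((a_0 + m_{i+1})/d_{i+1}):
  m_1 = 1*30 - 0 = 30, d_1 = (920 - 30^2)/1 = 20/1 = 20, a_1 = floor((30 + 30)/20) = 3.
  m_2 = 20*3 - 30 = 30, d_2 = (920 - 30^2)/20 = 20/20 = 1, a_2 = floor((30 + 30)/1) = 60.
  m_3 = 1*60 - 30 = 30, d_3 = (920 - 30^2)/1 = 20/1 = 20: (m_3, d_3) = (m_1, d_1) = (30, 20), so from here the quotients repeat a_1, a_2; the period length is 2.
So sqrt(920) = [30; (3, 60)] with period length k = 2.
k is even, so the fundamental solution of x^2 - 920y^2 = 1 is (p_{k-1}, q_{k-1}) = (p_1, q_1); compute convergents through index 1.
Convergents (p_i = a_i*p_{i-1} + p_{i-2}, q_i = a_i*q_{i-1} + q_{i-2} with p_{-2}=0, p_{-1}=1, q_{-2}=1, q_{-1}=0):
  i=0: a_0=30, p_0 = 30*1 + 0 = 30, q_0 = 30*0 + 1 = 1.
  i=1: a_1=3, p_1 = 3*30 + 1 = 91, q_1 = 3*1 + 0 = 3.
Check: 91^2 - 920*3^2 = 8281 - 8280 = 1, so (x, y) = (91, 3) solves the equation, and by the theorem it is the least positive solution.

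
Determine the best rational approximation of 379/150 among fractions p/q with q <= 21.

Expand x = 379/150 as a continued fraction with the Euclidean algorithm:
  379 = 2*150 + 79, so a_0 = 2.
  150 = 1*79 + 71, so a_1 = 1.
  79 = 1*71 + 8, so a_2 = 1.
  71 = 8*8 + 7, so a_3 = 8.
  8 = 1*7 + 1, so a_4 = 1.
  7 = 7*1 + 0, so a_5 = 7.
so x = [2; 1, 1, 8, 1, 7].
Convergents (p_i = a_i*p_{i-1} + p_{i-2}, q_i = a_i*q_{i-1} + q_{i-2} with p_{-2}=0, p_{-1}=1, q_{-2}=1, q_{-1}=0), until the denominator exceeds 21:
  i=0: a_0=2, p_0 = 2*1 + 0 = 2, q_0 = 2*0 + 1 = 1.
  i=1: a_1=1, p_1 = 1*2 + 1 = 3, q_1 = 1*1 + 0 = 1.
  i=2: a_2=1, p_2 = 1*3 + 2 = 5, q_2 = 1*1 + 1 = 2.
  i=3: a_3=8, p_3 = 8*5 + 3 = 43, q_3 = 8*2 + 1 = 17.
  i=4: a_4=1, p_4 = 1*43 + 5 = 48, q_4 = 1*17 + 2 = 19.
  i=5: a_5=7, p_5 = 7*48 + 43 = 379, q_5 = 7*19 + 17 = 150.
q_5 = 150 > 21, so the last convergent with denominator <= 21 is p_4/q_4 = 48/19.
The closest fraction with denominator <= 21 is either p_4/q_4 or the intermediate fraction (k*p_4 + p_3)/(k*q_4 + q_3) with the largest k >= 1 whose denominator stays <= 21; these approach x as k grows, and every other convergent or intermediate fraction in range is farther away.
Largest k: floor((21 - q_3)/q_4) = floor((21 - 17)/19) = 0.
Since k = 0, no intermediate fraction beyond p_4/q_4 has denominator <= 21, so the convergent 48/19 is the closest (its error is |379*19 - 48*150|/(150*19) = 1/2850).

48/19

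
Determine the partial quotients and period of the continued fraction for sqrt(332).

[18; (4, 1, 1, 8, 1, 1, 4, 36)]

Write x_i = (sqrt(332) + m_i)/d_i with (m_0, d_0) = (0, 1). a_0 = floor(sqrt(332)) = 18, since 18^2 = 324 <= 332 < 361 = 19^2.
Iterate m_{i+1} = d_i*a_i - m_i, d_{i+1} = (332 - m_{i+1}^2)/d_i, a_{i+1} = floor((a_0 + m_{i+1})/d_{i+1}):
  m_1 = 1*18 - 0 = 18, d_1 = (332 - 18^2)/1 = 8/1 = 8, a_1 = floor((18 + 18)/8) = 4.
  m_2 = 8*4 - 18 = 14, d_2 = (332 - 14^2)/8 = 136/8 = 17, a_2 = floor((18 + 14)/17) = 1.
  m_3 = 17*1 - 14 = 3, d_3 = (332 - 3^2)/17 = 323/17 = 19, a_3 = floor((18 + 3)/19) = 1.
  m_4 = 19*1 - 3 = 16, d_4 = (332 - 16^2)/19 = 76/19 = 4, a_4 = floor((18 + 16)/4) = 8.
  m_5 = 4*8 - 16 = 16, d_5 = (332 - 16^2)/4 = 76/4 = 19, a_5 = floor((18 + 16)/19) = 1.
  m_6 = 19*1 - 16 = 3, d_6 = (332 - 3^2)/19 = 323/19 = 17, a_6 = floor((18 + 3)/17) = 1.
  m_7 = 17*1 - 3 = 14, d_7 = (332 - 14^2)/17 = 136/17 = 8, a_7 = floor((18 + 14)/8) = 4.
  m_8 = 8*4 - 14 = 18, d_8 = (332 - 18^2)/8 = 8/8 = 1, a_8 = floor((18 + 18)/1) = 36.
  m_9 = 1*36 - 18 = 18, d_9 = (332 - 18^2)/1 = 8/1 = 8: (m_9, d_9) = (m_1, d_1) = (18, 8), so from here the quotients repeat a_1, ..., a_8; the period length is 8.
Hence the expansion of sqrt(332) is a_0 = 18 followed by the repeating block 4, 1, 1, 8, 1, 1, 4, 36 (period 8).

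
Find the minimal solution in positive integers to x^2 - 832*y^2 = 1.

First expand sqrt(832) as a continued fraction. With x_i = (sqrt(832) + m_i)/d_i and (m_0, d_0) = (0, 1): a_0 = floor(sqrt(832)) = 28, since 28^2 = 784 <= 832 < 841 = 29^2.
Iterate m_{i+1} = d_i*a_i - m_i, d_{i+1} = (832 - m_{i+1}^2)/d_i, a_{i+1} = floor((a_0 + m_{i+1})/d_{i+1}):
  m_1 = 1*28 - 0 = 28, d_1 = (832 - 28^2)/1 = 48/1 = 48, a_1 = floor((28 + 28)/48) = 1.
  m_2 = 48*1 - 28 = 20, d_2 = (832 - 20^2)/48 = 432/48 = 9, a_2 = floor((28 + 20)/9) = 5.
  m_3 = 9*5 - 20 = 25, d_3 = (832 - 25^2)/9 = 207/9 = 23, a_3 = floor((28 + 25)/23) = 2.
  m_4 = 23*2 - 25 = 21, d_4 = (832 - 21^2)/23 = 391/23 = 17, a_4 = floor((28 + 21)/17) = 2.
  m_5 = 17*2 - 21 = 13, d_5 = (832 - 13^2)/17 = 663/17 = 39, a_5 = floor((28 + 13)/39) = 1.
  m_6 = 39*1 - 13 = 26, d_6 = (832 - 26^2)/39 = 156/39 = 4, a_6 = floor((28 + 26)/4) = 13.
  m_7 = 4*13 - 26 = 26, d_7 = (832 - 26^2)/4 = 156/4 = 39, a_7 = floor((28 + 26)/39) = 1.
  m_8 = 39*1 - 26 = 13, d_8 = (832 - 13^2)/39 = 663/39 = 17, a_8 = floor((28 + 13)/17) = 2.
  m_9 = 17*2 - 13 = 21, d_9 = (832 - 21^2)/17 = 391/17 = 23, a_9 = floor((28 + 21)/23) = 2.
  m_10 = 23*2 - 21 = 25, d_10 = (832 - 25^2)/23 = 207/23 = 9, a_10 = floor((28 + 25)/9) = 5.
  m_11 = 9*5 - 25 = 20, d_11 = (832 - 20^2)/9 = 432/9 = 48, a_11 = floor((28 + 20)/48) = 1.
  m_12 = 48*1 - 20 = 28, d_12 = (832 - 28^2)/48 = 48/48 = 1, a_12 = floor((28 + 28)/1) = 56.
  m_13 = 1*56 - 28 = 28, d_13 = (832 - 28^2)/1 = 48/1 = 48: (m_13, d_13) = (m_1, d_1) = (28, 48), so from here the quotients repeat a_1, ..., a_12; the period length is 12.
So sqrt(832) = [28; (1, 5, 2, 2, 1, 13, 1, 2, 2, 5, 1, 56)] with period length k = 12.
k is even, so the fundamental solution of x^2 - 832y^2 = 1 is (p_{k-1}, q_{k-1}) = (p_11, q_11); compute convergents through index 11.
Convergents (p_i = a_i*p_{i-1} + p_{i-2}, q_i = a_i*q_{i-1} + q_{i-2} with p_{-2}=0, p_{-1}=1, q_{-2}=1, q_{-1}=0):
  i=0: a_0=28, p_0 = 28*1 + 0 = 28, q_0 = 28*0 + 1 = 1.
  i=1: a_1=1, p_1 = 1*28 + 1 = 29, q_1 = 1*1 + 0 = 1.
  i=2: a_2=5, p_2 = 5*29 + 28 = 173, q_2 = 5*1 + 1 = 6.
  i=3: a_3=2, p_3 = 2*173 + 29 = 375, q_3 = 2*6 + 1 = 13.
  i=4: a_4=2, p_4 = 2*375 + 173 = 923, q_4 = 2*13 + 6 = 32.
  i=5: a_5=1, p_5 = 1*923 + 375 = 1298, q_5 = 1*32 + 13 = 45.
  i=6: a_6=13, p_6 = 13*1298 + 923 = 17797, q_6 = 13*45 + 32 = 617.
  i=7: a_7=1, p_7 = 1*17797 + 1298 = 19095, q_7 = 1*617 + 45 = 662.
  i=8: a_8=2, p_8 = 2*19095 + 17797 = 55987, q_8 = 2*662 + 617 = 1941.
  i=9: a_9=2, p_9 = 2*55987 + 19095 = 131069, q_9 = 2*1941 + 662 = 4544.
  i=10: a_10=5, p_10 = 5*131069 + 55987 = 711332, q_10 = 5*4544 + 1941 = 24661.
  i=11: a_11=1, p_11 = 1*711332 + 131069 = 842401, q_11 = 1*24661 + 4544 = 29205.
Check: 842401^2 - 832*29205^2 = 709639444801 - 709639444800 = 1, so (x, y) = (842401, 29205) solves the equation, and by the theorem it is the least positive solution.

(x, y) = (842401, 29205)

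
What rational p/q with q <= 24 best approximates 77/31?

Expand x = 77/31 as a continued fraction with the Euclidean algorithm:
  77 = 2*31 + 15, so a_0 = 2.
  31 = 2*15 + 1, so a_1 = 2.
  15 = 15*1 + 0, so a_2 = 15.
so x = [2; 2, 15].
Convergents (p_i = a_i*p_{i-1} + p_{i-2}, q_i = a_i*q_{i-1} + q_{i-2} with p_{-2}=0, p_{-1}=1, q_{-2}=1, q_{-1}=0), until the denominator exceeds 24:
  i=0: a_0=2, p_0 = 2*1 + 0 = 2, q_0 = 2*0 + 1 = 1.
  i=1: a_1=2, p_1 = 2*2 + 1 = 5, q_1 = 2*1 + 0 = 2.
  i=2: a_2=15, p_2 = 15*5 + 2 = 77, q_2 = 15*2 + 1 = 31.
q_2 = 31 > 24, so the last convergent with denominator <= 24 is p_1/q_1 = 5/2.
The closest fraction with denominator <= 24 is either p_1/q_1 or the intermediate fraction (k*p_1 + p_0)/(k*q_1 + q_0) with the largest k >= 1 whose denominator stays <= 24; these approach x as k grows, and every other convergent or intermediate fraction in range is farther away.
Largest k: floor((24 - q_0)/q_1) = floor((24 - 1)/2) = 11.
That gives (11*5 + 2)/(11*2 + 1) = 57/23.
Compare the errors: |x - 5/2| = |77*2 - 5*31|/(31*2) = 1/62, and |x - 57/23| = |77*23 - 57*31|/(31*23) = 4/713.
Cross-multiplying, 4*62 = 248 < 713 = 1*713, so 4/713 is smaller: the intermediate fraction 57/23 is closer to x than 5/2.

57/23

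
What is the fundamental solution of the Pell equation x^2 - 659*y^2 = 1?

First expand sqrt(659) as a continued fraction. With x_i = (sqrt(659) + m_i)/d_i and (m_0, d_0) = (0, 1): a_0 = floor(sqrt(659)) = 25, since 25^2 = 625 <= 659 < 676 = 26^2.
Iterate m_{i+1} = d_i*a_i - m_i, d_{i+1} = (659 - m_{i+1}^2)/d_i, a_{i+1} = floor((a_0 + m_{i+1})/d_{i+1}):
  m_1 = 1*25 - 0 = 25, d_1 = (659 - 25^2)/1 = 34/1 = 34, a_1 = floor((25 + 25)/34) = 1.
  m_2 = 34*1 - 25 = 9, d_2 = (659 - 9^2)/34 = 578/34 = 17, a_2 = floor((25 + 9)/17) = 2.
  m_3 = 17*2 - 9 = 25, d_3 = (659 - 25^2)/17 = 34/17 = 2, a_3 = floor((25 + 25)/2) = 25.
  m_4 = 2*25 - 25 = 25, d_4 = (659 - 25^2)/2 = 34/2 = 17, a_4 = floor((25 + 25)/17) = 2.
  m_5 = 17*2 - 25 = 9, d_5 = (659 - 9^2)/17 = 578/17 = 34, a_5 = floor((25 + 9)/34) = 1.
  m_6 = 34*1 - 9 = 25, d_6 = (659 - 25^2)/34 = 34/34 = 1, a_6 = floor((25 + 25)/1) = 50.
  m_7 = 1*50 - 25 = 25, d_7 = (659 - 25^2)/1 = 34/1 = 34: (m_7, d_7) = (m_1, d_1) = (25, 34), so from here the quotients repeat a_1, ..., a_6; the period length is 6.
So sqrt(659) = [25; (1, 2, 25, 2, 1, 50)] with period length k = 6.
k is even, so the fundamental solution of x^2 - 659y^2 = 1 is (p_{k-1}, q_{k-1}) = (p_5, q_5); compute convergents through index 5.
Convergents (p_i = a_i*p_{i-1} + p_{i-2}, q_i = a_i*q_{i-1} + q_{i-2} with p_{-2}=0, p_{-1}=1, q_{-2}=1, q_{-1}=0):
  i=0: a_0=25, p_0 = 25*1 + 0 = 25, q_0 = 25*0 + 1 = 1.
  i=1: a_1=1, p_1 = 1*25 + 1 = 26, q_1 = 1*1 + 0 = 1.
  i=2: a_2=2, p_2 = 2*26 + 25 = 77, q_2 = 2*1 + 1 = 3.
  i=3: a_3=25, p_3 = 25*77 + 26 = 1951, q_3 = 25*3 + 1 = 76.
  i=4: a_4=2, p_4 = 2*1951 + 77 = 3979, q_4 = 2*76 + 3 = 155.
  i=5: a_5=1, p_5 = 1*3979 + 1951 = 5930, q_5 = 1*155 + 76 = 231.
Check: 5930^2 - 659*231^2 = 35164900 - 35164899 = 1, so (x, y) = (5930, 231) solves the equation, and by the theorem it is the least positive solution.

(x, y) = (5930, 231)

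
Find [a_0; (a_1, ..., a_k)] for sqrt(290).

[17; (34)]

Write x_i = (sqrt(290) + m_i)/d_i with (m_0, d_0) = (0, 1). a_0 = floor(sqrt(290)) = 17, since 17^2 = 289 <= 290 < 324 = 18^2.
Iterate m_{i+1} = d_i*a_i - m_i, d_{i+1} = (290 - m_{i+1}^2)/d_i, a_{i+1} = floor((a_0 + m_{i+1})/d_{i+1}):
  m_1 = 1*17 - 0 = 17, d_1 = (290 - 17^2)/1 = 1/1 = 1, a_1 = floor((17 + 17)/1) = 34.
  m_2 = 1*34 - 17 = 17, d_2 = (290 - 17^2)/1 = 1/1 = 1: (m_2, d_2) = (m_1, d_1) = (17, 1), so from here the quotient a_1 repeats; the period length is 1.
Hence the expansion of sqrt(290) is a_0 = 17 followed by the repeating block 34 (period 1).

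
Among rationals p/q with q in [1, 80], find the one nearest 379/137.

Expand x = 379/137 as a continued fraction with the Euclidean algorithm:
  379 = 2*137 + 105, so a_0 = 2.
  137 = 1*105 + 32, so a_1 = 1.
  105 = 3*32 + 9, so a_2 = 3.
  32 = 3*9 + 5, so a_3 = 3.
  9 = 1*5 + 4, so a_4 = 1.
  5 = 1*4 + 1, so a_5 = 1.
  4 = 4*1 + 0, so a_6 = 4.
so x = [2; 1, 3, 3, 1, 1, 4].
Convergents (p_i = a_i*p_{i-1} + p_{i-2}, q_i = a_i*q_{i-1} + q_{i-2} with p_{-2}=0, p_{-1}=1, q_{-2}=1, q_{-1}=0), until the denominator exceeds 80:
  i=0: a_0=2, p_0 = 2*1 + 0 = 2, q_0 = 2*0 + 1 = 1.
  i=1: a_1=1, p_1 = 1*2 + 1 = 3, q_1 = 1*1 + 0 = 1.
  i=2: a_2=3, p_2 = 3*3 + 2 = 11, q_2 = 3*1 + 1 = 4.
  i=3: a_3=3, p_3 = 3*11 + 3 = 36, q_3 = 3*4 + 1 = 13.
  i=4: a_4=1, p_4 = 1*36 + 11 = 47, q_4 = 1*13 + 4 = 17.
  i=5: a_5=1, p_5 = 1*47 + 36 = 83, q_5 = 1*17 + 13 = 30.
  i=6: a_6=4, p_6 = 4*83 + 47 = 379, q_6 = 4*30 + 17 = 137.
q_6 = 137 > 80, so the last convergent with denominator <= 80 is p_5/q_5 = 83/30.
The closest fraction with denominator <= 80 is either p_5/q_5 or the intermediate fraction (k*p_5 + p_4)/(k*q_5 + q_4) with the largest k >= 1 whose denominator stays <= 80; these approach x as k grows, and every other convergent or intermediate fraction in range is farther away.
Largest k: floor((80 - q_4)/q_5) = floor((80 - 17)/30) = 2.
That gives (2*83 + 47)/(2*30 + 17) = 213/77.
Compare the errors: |x - 83/30| = |379*30 - 83*137|/(137*30) = 1/4110, and |x - 213/77| = |379*77 - 213*137|/(137*77) = 2/10549.
Cross-multiplying, 2*4110 = 8220 < 10549 = 1*10549, so 2/10549 is smaller: the intermediate fraction 213/77 is closer to x than 83/30.

213/77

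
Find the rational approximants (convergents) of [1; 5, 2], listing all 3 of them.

1/1, 6/5, 13/11

Using the convergent recurrence p_i = a_i*p_{i-1} + p_{i-2}, q_i = a_i*q_{i-1} + q_{i-2} with p_{-2}=0, p_{-1}=1, q_{-2}=1, q_{-1}=0:
  i=0: a_0=1, p_0 = 1*1 + 0 = 1, q_0 = 1*0 + 1 = 1.
  i=1: a_1=5, p_1 = 5*1 + 1 = 6, q_1 = 5*1 + 0 = 5.
  i=2: a_2=2, p_2 = 2*6 + 1 = 13, q_2 = 2*5 + 1 = 11.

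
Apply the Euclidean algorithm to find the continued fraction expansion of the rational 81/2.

Run the Euclidean algorithm on 81 and 2; the successive quotients are the partial quotients a_0, a_1, ... (each step inverts the fractional part left over by the previous one):
  81 = 40*2 + 1, so a_0 = 40.
  2 = 2*1 + 0, so a_1 = 2.
The remainder reaches 0 after 2 divisions, so the expansion has 2 partial quotients, read off in order.

[40; 2]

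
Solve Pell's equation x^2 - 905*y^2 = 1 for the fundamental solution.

First expand sqrt(905) as a continued fraction. With x_i = (sqrt(905) + m_i)/d_i and (m_0, d_0) = (0, 1): a_0 = floor(sqrt(905)) = 30, since 30^2 = 900 <= 905 < 961 = 31^2.
Iterate m_{i+1} = d_i*a_i - m_i, d_{i+1} = (905 - m_{i+1}^2)/d_i, a_{i+1} = floor((a_0 + m_{i+1})/d_{i+1}):
  m_1 = 1*30 - 0 = 30, d_1 = (905 - 30^2)/1 = 5/1 = 5, a_1 = floor((30 + 30)/5) = 12.
  m_2 = 5*12 - 30 = 30, d_2 = (905 - 30^2)/5 = 5/5 = 1, a_2 = floor((30 + 30)/1) = 60.
  m_3 = 1*60 - 30 = 30, d_3 = (905 - 30^2)/1 = 5/1 = 5: (m_3, d_3) = (m_1, d_1) = (30, 5), so from here the quotients repeat a_1, a_2; the period length is 2.
So sqrt(905) = [30; (12, 60)] with period length k = 2.
k is even, so the fundamental solution of x^2 - 905y^2 = 1 is (p_{k-1}, q_{k-1}) = (p_1, q_1); compute convergents through index 1.
Convergents (p_i = a_i*p_{i-1} + p_{i-2}, q_i = a_i*q_{i-1} + q_{i-2} with p_{-2}=0, p_{-1}=1, q_{-2}=1, q_{-1}=0):
  i=0: a_0=30, p_0 = 30*1 + 0 = 30, q_0 = 30*0 + 1 = 1.
  i=1: a_1=12, p_1 = 12*30 + 1 = 361, q_1 = 12*1 + 0 = 12.
Check: 361^2 - 905*12^2 = 130321 - 130320 = 1, so (x, y) = (361, 12) solves the equation, and by the theorem it is the least positive solution.

(x, y) = (361, 12)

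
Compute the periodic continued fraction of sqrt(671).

Write x_i = (sqrt(671) + m_i)/d_i with (m_0, d_0) = (0, 1). a_0 = floor(sqrt(671)) = 25, since 25^2 = 625 <= 671 < 676 = 26^2.
Iterate m_{i+1} = d_i*a_i - m_i, d_{i+1} = (671 - m_{i+1}^2)/d_i, a_{i+1} = floor((a_0 + m_{i+1})/d_{i+1}):
  m_1 = 1*25 - 0 = 25, d_1 = (671 - 25^2)/1 = 46/1 = 46, a_1 = floor((25 + 25)/46) = 1.
  m_2 = 46*1 - 25 = 21, d_2 = (671 - 21^2)/46 = 230/46 = 5, a_2 = floor((25 + 21)/5) = 9.
  m_3 = 5*9 - 21 = 24, d_3 = (671 - 24^2)/5 = 95/5 = 19, a_3 = floor((25 + 24)/19) = 2.
  m_4 = 19*2 - 24 = 14, d_4 = (671 - 14^2)/19 = 475/19 = 25, a_4 = floor((25 + 14)/25) = 1.
  m_5 = 25*1 - 14 = 11, d_5 = (671 - 11^2)/25 = 550/25 = 22, a_5 = floor((25 + 11)/22) = 1.
  m_6 = 22*1 - 11 = 11, d_6 = (671 - 11^2)/22 = 550/22 = 25, a_6 = floor((25 + 11)/25) = 1.
  m_7 = 25*1 - 11 = 14, d_7 = (671 - 14^2)/25 = 475/25 = 19, a_7 = floor((25 + 14)/19) = 2.
  m_8 = 19*2 - 14 = 24, d_8 = (671 - 24^2)/19 = 95/19 = 5, a_8 = floor((25 + 24)/5) = 9.
  m_9 = 5*9 - 24 = 21, d_9 = (671 - 21^2)/5 = 230/5 = 46, a_9 = floor((25 + 21)/46) = 1.
  m_10 = 46*1 - 21 = 25, d_10 = (671 - 25^2)/46 = 46/46 = 1, a_10 = floor((25 + 25)/1) = 50.
  m_11 = 1*50 - 25 = 25, d_11 = (671 - 25^2)/1 = 46/1 = 46: (m_11, d_11) = (m_1, d_1) = (25, 46), so from here the quotients repeat a_1, ..., a_10; the period length is 10.
Hence the expansion of sqrt(671) is a_0 = 25 followed by the repeating block 1, 9, 2, 1, 1, 1, 2, 9, 1, 50 (period 10).

[25; (1, 9, 2, 1, 1, 1, 2, 9, 1, 50)]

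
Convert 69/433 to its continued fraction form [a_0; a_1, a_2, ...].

Run the Euclidean algorithm on 69 and 433; the successive quotients are the partial quotients a_0, a_1, ... (each step inverts the fractional part left over by the previous one):
  69 = 0*433 + 69, so a_0 = 0.
  433 = 6*69 + 19, so a_1 = 6.
  69 = 3*19 + 12, so a_2 = 3.
  19 = 1*12 + 7, so a_3 = 1.
  12 = 1*7 + 5, so a_4 = 1.
  7 = 1*5 + 2, so a_5 = 1.
  5 = 2*2 + 1, so a_6 = 2.
  2 = 2*1 + 0, so a_7 = 2.
The remainder reaches 0 after 8 divisions, so the expansion has 8 partial quotients, read off in order.

[0; 6, 3, 1, 1, 1, 2, 2]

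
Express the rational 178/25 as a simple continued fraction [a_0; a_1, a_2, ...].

Run the Euclidean algorithm on 178 and 25; the successive quotients are the partial quotients a_0, a_1, ... (each step inverts the fractional part left over by the previous one):
  178 = 7*25 + 3, so a_0 = 7.
  25 = 8*3 + 1, so a_1 = 8.
  3 = 3*1 + 0, so a_2 = 3.
The remainder reaches 0 after 3 divisions, so the expansion has 3 partial quotients, read off in order.

[7; 8, 3]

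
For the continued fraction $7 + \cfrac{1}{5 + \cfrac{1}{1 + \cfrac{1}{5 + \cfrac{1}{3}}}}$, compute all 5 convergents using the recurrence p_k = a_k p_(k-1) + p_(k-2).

7/1, 36/5, 43/6, 251/35, 796/111

Using the convergent recurrence p_i = a_i*p_{i-1} + p_{i-2}, q_i = a_i*q_{i-1} + q_{i-2} with p_{-2}=0, p_{-1}=1, q_{-2}=1, q_{-1}=0:
  i=0: a_0=7, p_0 = 7*1 + 0 = 7, q_0 = 7*0 + 1 = 1.
  i=1: a_1=5, p_1 = 5*7 + 1 = 36, q_1 = 5*1 + 0 = 5.
  i=2: a_2=1, p_2 = 1*36 + 7 = 43, q_2 = 1*5 + 1 = 6.
  i=3: a_3=5, p_3 = 5*43 + 36 = 251, q_3 = 5*6 + 5 = 35.
  i=4: a_4=3, p_4 = 3*251 + 43 = 796, q_4 = 3*35 + 6 = 111.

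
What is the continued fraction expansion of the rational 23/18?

Run the Euclidean algorithm on 23 and 18; the successive quotients are the partial quotients a_0, a_1, ... (each step inverts the fractional part left over by the previous one):
  23 = 1*18 + 5, so a_0 = 1.
  18 = 3*5 + 3, so a_1 = 3.
  5 = 1*3 + 2, so a_2 = 1.
  3 = 1*2 + 1, so a_3 = 1.
  2 = 2*1 + 0, so a_4 = 2.
The remainder reaches 0 after 5 divisions, so the expansion has 5 partial quotients, read off in order.

[1; 3, 1, 1, 2]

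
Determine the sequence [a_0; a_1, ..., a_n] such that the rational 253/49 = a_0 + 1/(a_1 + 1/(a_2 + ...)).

[5; 6, 8]

Run the Euclidean algorithm on 253 and 49; the successive quotients are the partial quotients a_0, a_1, ... (each step inverts the fractional part left over by the previous one):
  253 = 5*49 + 8, so a_0 = 5.
  49 = 6*8 + 1, so a_1 = 6.
  8 = 8*1 + 0, so a_2 = 8.
The remainder reaches 0 after 3 divisions, so the expansion has 3 partial quotients, read off in order.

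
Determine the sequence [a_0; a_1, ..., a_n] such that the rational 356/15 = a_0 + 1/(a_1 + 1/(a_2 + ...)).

Run the Euclidean algorithm on 356 and 15; the successive quotients are the partial quotients a_0, a_1, ... (each step inverts the fractional part left over by the previous one):
  356 = 23*15 + 11, so a_0 = 23.
  15 = 1*11 + 4, so a_1 = 1.
  11 = 2*4 + 3, so a_2 = 2.
  4 = 1*3 + 1, so a_3 = 1.
  3 = 3*1 + 0, so a_4 = 3.
The remainder reaches 0 after 5 divisions, so the expansion has 5 partial quotients, read off in order.

[23; 1, 2, 1, 3]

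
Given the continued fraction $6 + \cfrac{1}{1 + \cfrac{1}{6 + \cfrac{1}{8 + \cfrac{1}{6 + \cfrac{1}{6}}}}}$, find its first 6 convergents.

Using the convergent recurrence p_i = a_i*p_{i-1} + p_{i-2}, q_i = a_i*q_{i-1} + q_{i-2} with p_{-2}=0, p_{-1}=1, q_{-2}=1, q_{-1}=0:
  i=0: a_0=6, p_0 = 6*1 + 0 = 6, q_0 = 6*0 + 1 = 1.
  i=1: a_1=1, p_1 = 1*6 + 1 = 7, q_1 = 1*1 + 0 = 1.
  i=2: a_2=6, p_2 = 6*7 + 6 = 48, q_2 = 6*1 + 1 = 7.
  i=3: a_3=8, p_3 = 8*48 + 7 = 391, q_3 = 8*7 + 1 = 57.
  i=4: a_4=6, p_4 = 6*391 + 48 = 2394, q_4 = 6*57 + 7 = 349.
  i=5: a_5=6, p_5 = 6*2394 + 391 = 14755, q_5 = 6*349 + 57 = 2151.

6/1, 7/1, 48/7, 391/57, 2394/349, 14755/2151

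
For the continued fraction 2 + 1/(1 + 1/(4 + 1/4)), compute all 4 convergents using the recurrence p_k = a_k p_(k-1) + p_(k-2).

Using the convergent recurrence p_i = a_i*p_{i-1} + p_{i-2}, q_i = a_i*q_{i-1} + q_{i-2} with p_{-2}=0, p_{-1}=1, q_{-2}=1, q_{-1}=0:
  i=0: a_0=2, p_0 = 2*1 + 0 = 2, q_0 = 2*0 + 1 = 1.
  i=1: a_1=1, p_1 = 1*2 + 1 = 3, q_1 = 1*1 + 0 = 1.
  i=2: a_2=4, p_2 = 4*3 + 2 = 14, q_2 = 4*1 + 1 = 5.
  i=3: a_3=4, p_3 = 4*14 + 3 = 59, q_3 = 4*5 + 1 = 21.

2/1, 3/1, 14/5, 59/21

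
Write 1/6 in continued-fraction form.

[0; 6]

Run the Euclidean algorithm on 1 and 6; the successive quotients are the partial quotients a_0, a_1, ... (each step inverts the fractional part left over by the previous one):
  1 = 0*6 + 1, so a_0 = 0.
  6 = 6*1 + 0, so a_1 = 6.
The remainder reaches 0 after 2 divisions, so the expansion has 2 partial quotients, read off in order.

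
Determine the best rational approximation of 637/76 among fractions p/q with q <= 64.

461/55

Expand x = 637/76 as a continued fraction with the Euclidean algorithm:
  637 = 8*76 + 29, so a_0 = 8.
  76 = 2*29 + 18, so a_1 = 2.
  29 = 1*18 + 11, so a_2 = 1.
  18 = 1*11 + 7, so a_3 = 1.
  11 = 1*7 + 4, so a_4 = 1.
  7 = 1*4 + 3, so a_5 = 1.
  4 = 1*3 + 1, so a_6 = 1.
  3 = 3*1 + 0, so a_7 = 3.
so x = [8; 2, 1, 1, 1, 1, 1, 3].
Convergents (p_i = a_i*p_{i-1} + p_{i-2}, q_i = a_i*q_{i-1} + q_{i-2} with p_{-2}=0, p_{-1}=1, q_{-2}=1, q_{-1}=0), until the denominator exceeds 64:
  i=0: a_0=8, p_0 = 8*1 + 0 = 8, q_0 = 8*0 + 1 = 1.
  i=1: a_1=2, p_1 = 2*8 + 1 = 17, q_1 = 2*1 + 0 = 2.
  i=2: a_2=1, p_2 = 1*17 + 8 = 25, q_2 = 1*2 + 1 = 3.
  i=3: a_3=1, p_3 = 1*25 + 17 = 42, q_3 = 1*3 + 2 = 5.
  i=4: a_4=1, p_4 = 1*42 + 25 = 67, q_4 = 1*5 + 3 = 8.
  i=5: a_5=1, p_5 = 1*67 + 42 = 109, q_5 = 1*8 + 5 = 13.
  i=6: a_6=1, p_6 = 1*109 + 67 = 176, q_6 = 1*13 + 8 = 21.
  i=7: a_7=3, p_7 = 3*176 + 109 = 637, q_7 = 3*21 + 13 = 76.
q_7 = 76 > 64, so the last convergent with denominator <= 64 is p_6/q_6 = 176/21.
The closest fraction with denominator <= 64 is either p_6/q_6 or the intermediate fraction (k*p_6 + p_5)/(k*q_6 + q_5) with the largest k >= 1 whose denominator stays <= 64; these approach x as k grows, and every other convergent or intermediate fraction in range is farther away.
Largest k: floor((64 - q_5)/q_6) = floor((64 - 13)/21) = 2.
That gives (2*176 + 109)/(2*21 + 13) = 461/55.
Compare the errors: |x - 176/21| = |637*21 - 176*76|/(76*21) = 1/1596, and |x - 461/55| = |637*55 - 461*76|/(76*55) = 1/4180.
Cross-multiplying, 1*1596 = 1596 < 4180 = 1*4180, so 1/4180 is smaller: the intermediate fraction 461/55 is closer to x than 176/21.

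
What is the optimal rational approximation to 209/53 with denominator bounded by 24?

Expand x = 209/53 as a continued fraction with the Euclidean algorithm:
  209 = 3*53 + 50, so a_0 = 3.
  53 = 1*50 + 3, so a_1 = 1.
  50 = 16*3 + 2, so a_2 = 16.
  3 = 1*2 + 1, so a_3 = 1.
  2 = 2*1 + 0, so a_4 = 2.
so x = [3; 1, 16, 1, 2].
Convergents (p_i = a_i*p_{i-1} + p_{i-2}, q_i = a_i*q_{i-1} + q_{i-2} with p_{-2}=0, p_{-1}=1, q_{-2}=1, q_{-1}=0), until the denominator exceeds 24:
  i=0: a_0=3, p_0 = 3*1 + 0 = 3, q_0 = 3*0 + 1 = 1.
  i=1: a_1=1, p_1 = 1*3 + 1 = 4, q_1 = 1*1 + 0 = 1.
  i=2: a_2=16, p_2 = 16*4 + 3 = 67, q_2 = 16*1 + 1 = 17.
  i=3: a_3=1, p_3 = 1*67 + 4 = 71, q_3 = 1*17 + 1 = 18.
  i=4: a_4=2, p_4 = 2*71 + 67 = 209, q_4 = 2*18 + 17 = 53.
q_4 = 53 > 24, so the last convergent with denominator <= 24 is p_3/q_3 = 71/18.
The closest fraction with denominator <= 24 is either p_3/q_3 or the intermediate fraction (k*p_3 + p_2)/(k*q_3 + q_2) with the largest k >= 1 whose denominator stays <= 24; these approach x as k grows, and every other convergent or intermediate fraction in range is farther away.
Largest k: floor((24 - q_2)/q_3) = floor((24 - 17)/18) = 0.
Since k = 0, no intermediate fraction beyond p_3/q_3 has denominator <= 24, so the convergent 71/18 is the closest (its error is |209*18 - 71*53|/(53*18) = 1/954).

71/18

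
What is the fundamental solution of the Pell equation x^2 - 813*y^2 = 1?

(x, y) = (2167, 76)

First expand sqrt(813) as a continued fraction. With x_i = (sqrt(813) + m_i)/d_i and (m_0, d_0) = (0, 1): a_0 = floor(sqrt(813)) = 28, since 28^2 = 784 <= 813 < 841 = 29^2.
Iterate m_{i+1} = d_i*a_i - m_i, d_{i+1} = (813 - m_{i+1}^2)/d_i, a_{i+1} = floor((a_0 + m_{i+1})/d_{i+1}):
  m_1 = 1*28 - 0 = 28, d_1 = (813 - 28^2)/1 = 29/1 = 29, a_1 = floor((28 + 28)/29) = 1.
  m_2 = 29*1 - 28 = 1, d_2 = (813 - 1^2)/29 = 812/29 = 28, a_2 = floor((28 + 1)/28) = 1.
  m_3 = 28*1 - 1 = 27, d_3 = (813 - 27^2)/28 = 84/28 = 3, a_3 = floor((28 + 27)/3) = 18.
  m_4 = 3*18 - 27 = 27, d_4 = (813 - 27^2)/3 = 84/3 = 28, a_4 = floor((28 + 27)/28) = 1.
  m_5 = 28*1 - 27 = 1, d_5 = (813 - 1^2)/28 = 812/28 = 29, a_5 = floor((28 + 1)/29) = 1.
  m_6 = 29*1 - 1 = 28, d_6 = (813 - 28^2)/29 = 29/29 = 1, a_6 = floor((28 + 28)/1) = 56.
  m_7 = 1*56 - 28 = 28, d_7 = (813 - 28^2)/1 = 29/1 = 29: (m_7, d_7) = (m_1, d_1) = (28, 29), so from here the quotients repeat a_1, ..., a_6; the period length is 6.
So sqrt(813) = [28; (1, 1, 18, 1, 1, 56)] with period length k = 6.
k is even, so the fundamental solution of x^2 - 813y^2 = 1 is (p_{k-1}, q_{k-1}) = (p_5, q_5); compute convergents through index 5.
Convergents (p_i = a_i*p_{i-1} + p_{i-2}, q_i = a_i*q_{i-1} + q_{i-2} with p_{-2}=0, p_{-1}=1, q_{-2}=1, q_{-1}=0):
  i=0: a_0=28, p_0 = 28*1 + 0 = 28, q_0 = 28*0 + 1 = 1.
  i=1: a_1=1, p_1 = 1*28 + 1 = 29, q_1 = 1*1 + 0 = 1.
  i=2: a_2=1, p_2 = 1*29 + 28 = 57, q_2 = 1*1 + 1 = 2.
  i=3: a_3=18, p_3 = 18*57 + 29 = 1055, q_3 = 18*2 + 1 = 37.
  i=4: a_4=1, p_4 = 1*1055 + 57 = 1112, q_4 = 1*37 + 2 = 39.
  i=5: a_5=1, p_5 = 1*1112 + 1055 = 2167, q_5 = 1*39 + 37 = 76.
Check: 2167^2 - 813*76^2 = 4695889 - 4695888 = 1, so (x, y) = (2167, 76) solves the equation, and by the theorem it is the least positive solution.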